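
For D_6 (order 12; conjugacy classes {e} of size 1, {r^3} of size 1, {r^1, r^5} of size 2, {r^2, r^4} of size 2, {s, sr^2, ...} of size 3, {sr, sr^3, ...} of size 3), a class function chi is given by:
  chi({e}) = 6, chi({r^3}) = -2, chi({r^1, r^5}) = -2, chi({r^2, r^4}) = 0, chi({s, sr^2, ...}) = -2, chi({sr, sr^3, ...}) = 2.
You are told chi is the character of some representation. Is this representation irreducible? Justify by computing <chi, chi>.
Not irreducible (reducible): <chi, chi> = 6 > 1.

Proof sketch: <chi, chi> = (1/|G|) sum_C |C| * |chi(C)|^2 = (1/12)[1*|6|^2 + 1*|-2|^2 + 2*|-2|^2 + 2*|0|^2 + 3*|-2|^2 + 3*|2|^2]
  = (1/12)[(36) + (4) + (8) + (0) + (12) + (12)] = 72/12 = 6.
A character is irreducible iff <chi, chi> = 1, so this representation is reducible.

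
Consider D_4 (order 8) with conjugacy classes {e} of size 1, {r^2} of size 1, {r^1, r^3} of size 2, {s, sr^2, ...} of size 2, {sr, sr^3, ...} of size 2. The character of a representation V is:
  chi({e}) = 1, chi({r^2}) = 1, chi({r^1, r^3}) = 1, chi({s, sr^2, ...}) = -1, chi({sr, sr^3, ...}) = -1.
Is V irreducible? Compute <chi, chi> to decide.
Irreducible: <chi, chi> = 1.

<chi, chi> = (1/|G|) sum_C |C| * |chi(C)|^2 = (1/8)[1*|1|^2 + 1*|1|^2 + 2*|1|^2 + 2*|-1|^2 + 2*|-1|^2]
  = (1/8)[(1) + (1) + (2) + (2) + (2)] = 8/8 = 1.
A character is irreducible iff <chi, chi> = 1, so this representation is irreducible.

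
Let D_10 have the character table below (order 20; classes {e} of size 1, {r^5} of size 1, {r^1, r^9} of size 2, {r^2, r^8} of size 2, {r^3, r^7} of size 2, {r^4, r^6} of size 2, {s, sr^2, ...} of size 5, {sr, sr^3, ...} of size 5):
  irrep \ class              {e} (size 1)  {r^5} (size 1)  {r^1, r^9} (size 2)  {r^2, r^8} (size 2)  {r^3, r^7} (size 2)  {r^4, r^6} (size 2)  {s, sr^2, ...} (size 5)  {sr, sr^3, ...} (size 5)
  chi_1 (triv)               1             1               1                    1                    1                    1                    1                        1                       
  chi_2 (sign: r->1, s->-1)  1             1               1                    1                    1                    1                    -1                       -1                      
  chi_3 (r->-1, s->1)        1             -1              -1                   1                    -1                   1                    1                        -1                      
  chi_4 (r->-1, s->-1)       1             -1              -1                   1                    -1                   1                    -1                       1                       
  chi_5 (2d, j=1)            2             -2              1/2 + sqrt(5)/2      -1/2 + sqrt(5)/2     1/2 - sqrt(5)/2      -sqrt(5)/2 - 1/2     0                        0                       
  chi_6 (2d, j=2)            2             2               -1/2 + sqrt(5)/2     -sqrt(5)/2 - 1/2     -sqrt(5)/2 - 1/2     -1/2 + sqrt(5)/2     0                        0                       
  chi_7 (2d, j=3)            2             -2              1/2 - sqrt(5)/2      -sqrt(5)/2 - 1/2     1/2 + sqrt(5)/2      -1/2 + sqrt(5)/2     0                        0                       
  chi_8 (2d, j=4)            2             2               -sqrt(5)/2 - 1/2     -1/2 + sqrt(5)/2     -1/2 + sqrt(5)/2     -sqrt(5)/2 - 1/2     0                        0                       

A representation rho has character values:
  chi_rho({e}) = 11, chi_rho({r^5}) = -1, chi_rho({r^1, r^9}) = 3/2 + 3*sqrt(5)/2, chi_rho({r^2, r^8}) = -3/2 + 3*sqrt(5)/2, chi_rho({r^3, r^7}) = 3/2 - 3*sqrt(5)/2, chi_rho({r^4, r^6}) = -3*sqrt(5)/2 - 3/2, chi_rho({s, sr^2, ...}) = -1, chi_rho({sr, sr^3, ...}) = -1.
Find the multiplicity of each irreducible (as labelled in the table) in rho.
Multiplicities: chi_1: 0, chi_2: 1, chi_3: 0, chi_4: 0, chi_5: 3, chi_6: 1, chi_7: 0, chi_8: 1.

Argument: Use <chi_rho, chi> = (1/|G|) sum_C |C| * chi_rho(C) * conj(chi(C)) with |G| = 20 for each irreducible chi in the table:
  <chi_rho, chi_1> = (1/20)[1*(11)*conj(1) + 1*(-1)*conj(1) + 2*(3/2 + 3*sqrt(5)/2)*conj(1) + 2*(-3/2 + 3*sqrt(5)/2)*conj(1) + 2*(3/2 - 3*sqrt(5)/2)*conj(1) + 2*(-3*sqrt(5)/2 - 3/2)*conj(1) + 5*(-1)*conj(1) + 5*(-1)*conj(1)]
      = (1/20)[(11) + (-1) + (3 + 3*sqrt(5)) + (-3 + 3*sqrt(5)) + (3 - 3*sqrt(5)) + (-3*sqrt(5) - 3) + (-5) + (-5)] = 0/20 = 0
  <chi_rho, chi_2> = (1/20)[1*(11)*conj(1) + 1*(-1)*conj(1) + 2*(3/2 + 3*sqrt(5)/2)*conj(1) + 2*(-3/2 + 3*sqrt(5)/2)*conj(1) + 2*(3/2 - 3*sqrt(5)/2)*conj(1) + 2*(-3*sqrt(5)/2 - 3/2)*conj(1) + 5*(-1)*conj(-1) + 5*(-1)*conj(-1)]
      = (1/20)[(11) + (-1) + (3 + 3*sqrt(5)) + (-3 + 3*sqrt(5)) + (3 - 3*sqrt(5)) + (-3*sqrt(5) - 3) + (5) + (5)] = 20/20 = 1
  <chi_rho, chi_3> = (1/20)[1*(11)*conj(1) + 1*(-1)*conj(-1) + 2*(3/2 + 3*sqrt(5)/2)*conj(-1) + 2*(-3/2 + 3*sqrt(5)/2)*conj(1) + 2*(3/2 - 3*sqrt(5)/2)*conj(-1) + 2*(-3*sqrt(5)/2 - 3/2)*conj(1) + 5*(-1)*conj(1) + 5*(-1)*conj(-1)]
      = (1/20)[(11) + (1) + (-3*sqrt(5) - 3) + (-3 + 3*sqrt(5)) + (-3 + 3*sqrt(5)) + (-3*sqrt(5) - 3) + (-5) + (5)] = 0/20 = 0
  <chi_rho, chi_4> = (1/20)[1*(11)*conj(1) + 1*(-1)*conj(-1) + 2*(3/2 + 3*sqrt(5)/2)*conj(-1) + 2*(-3/2 + 3*sqrt(5)/2)*conj(1) + 2*(3/2 - 3*sqrt(5)/2)*conj(-1) + 2*(-3*sqrt(5)/2 - 3/2)*conj(1) + 5*(-1)*conj(-1) + 5*(-1)*conj(1)]
      = (1/20)[(11) + (1) + (-3*sqrt(5) - 3) + (-3 + 3*sqrt(5)) + (-3 + 3*sqrt(5)) + (-3*sqrt(5) - 3) + (5) + (-5)] = 0/20 = 0
  <chi_rho, chi_5> = (1/20)[1*(11)*conj(2) + 1*(-1)*conj(-2) + 2*(3/2 + 3*sqrt(5)/2)*conj(1/2 + sqrt(5)/2) + 2*(-3/2 + 3*sqrt(5)/2)*conj(-1/2 + sqrt(5)/2) + 2*(3/2 - 3*sqrt(5)/2)*conj(1/2 - sqrt(5)/2) + 2*(-3*sqrt(5)/2 - 3/2)*conj(-sqrt(5)/2 - 1/2) + 5*(-1)*conj(0) + 5*(-1)*conj(0)]
      = (1/20)[(22) + (2) + (3*sqrt(5) + 9) + (9 - 3*sqrt(5)) + (9 - 3*sqrt(5)) + (3*sqrt(5) + 9) + (0) + (0)] = 60/20 = 3
  <chi_rho, chi_6> = (1/20)[1*(11)*conj(2) + 1*(-1)*conj(2) + 2*(3/2 + 3*sqrt(5)/2)*conj(-1/2 + sqrt(5)/2) + 2*(-3/2 + 3*sqrt(5)/2)*conj(-sqrt(5)/2 - 1/2) + 2*(3/2 - 3*sqrt(5)/2)*conj(-sqrt(5)/2 - 1/2) + 2*(-3*sqrt(5)/2 - 3/2)*conj(-1/2 + sqrt(5)/2) + 5*(-1)*conj(0) + 5*(-1)*conj(0)]
      = (1/20)[(22) + (-2) + (6) + (-6) + (6) + (-6) + (0) + (0)] = 20/20 = 1
  <chi_rho, chi_7> = (1/20)[1*(11)*conj(2) + 1*(-1)*conj(-2) + 2*(3/2 + 3*sqrt(5)/2)*conj(1/2 - sqrt(5)/2) + 2*(-3/2 + 3*sqrt(5)/2)*conj(-sqrt(5)/2 - 1/2) + 2*(3/2 - 3*sqrt(5)/2)*conj(1/2 + sqrt(5)/2) + 2*(-3*sqrt(5)/2 - 3/2)*conj(-1/2 + sqrt(5)/2) + 5*(-1)*conj(0) + 5*(-1)*conj(0)]
      = (1/20)[(22) + (2) + (-6) + (-6) + (-6) + (-6) + (0) + (0)] = 0/20 = 0
  <chi_rho, chi_8> = (1/20)[1*(11)*conj(2) + 1*(-1)*conj(2) + 2*(3/2 + 3*sqrt(5)/2)*conj(-sqrt(5)/2 - 1/2) + 2*(-3/2 + 3*sqrt(5)/2)*conj(-1/2 + sqrt(5)/2) + 2*(3/2 - 3*sqrt(5)/2)*conj(-1/2 + sqrt(5)/2) + 2*(-3*sqrt(5)/2 - 3/2)*conj(-sqrt(5)/2 - 1/2) + 5*(-1)*conj(0) + 5*(-1)*conj(0)]
      = (1/20)[(22) + (-2) + (-9 - 3*sqrt(5)) + (9 - 3*sqrt(5)) + (-9 + 3*sqrt(5)) + (3*sqrt(5) + 9) + (0) + (0)] = 20/20 = 1
Dimension check: dim(rho) = sum (mult * dim) = 0*1 + 1*1 + 0*1 + 0*1 + 3*2 + 1*2 + 0*2 + 1*2 = 11 = chi_rho(e) = 11.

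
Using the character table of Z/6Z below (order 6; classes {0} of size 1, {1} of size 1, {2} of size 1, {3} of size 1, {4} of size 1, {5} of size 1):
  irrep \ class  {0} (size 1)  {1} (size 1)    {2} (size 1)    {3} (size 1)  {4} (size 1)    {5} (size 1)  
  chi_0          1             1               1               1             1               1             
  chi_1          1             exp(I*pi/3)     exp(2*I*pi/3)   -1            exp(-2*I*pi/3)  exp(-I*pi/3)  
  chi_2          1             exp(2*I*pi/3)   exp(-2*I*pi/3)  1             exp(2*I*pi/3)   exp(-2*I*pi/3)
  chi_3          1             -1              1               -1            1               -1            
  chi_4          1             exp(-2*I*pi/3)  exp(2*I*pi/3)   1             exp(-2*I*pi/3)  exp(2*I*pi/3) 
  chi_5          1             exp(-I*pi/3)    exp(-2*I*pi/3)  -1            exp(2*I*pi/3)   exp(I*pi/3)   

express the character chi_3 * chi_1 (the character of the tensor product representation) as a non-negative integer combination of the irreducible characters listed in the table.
chi_3 tensor chi_1 = chi_4 (all other irreducibles have multiplicity 0).

Why: The character of a tensor product is the pointwise product (chi_3 * chi_1)(C) = chi_3(C) * chi_1(C):
  {0}: (1)*(1), {1}: (-1)*(exp(I*pi/3)), {2}: (1)*(exp(2*I*pi/3)), {3}: (-1)*(-1), {4}: (1)*(exp(-2*I*pi/3)), {5}: (-1)*(exp(-I*pi/3))
so (chi_3 * chi_1) takes values
  {0} -> 1, {1} -> -exp(I*pi/3), {2} -> exp(2*I*pi/3), {3} -> 1, {4} -> exp(-2*I*pi/3), {5} -> -exp(-I*pi/3).
Now take the inner product of this character with each irreducible chi from the table, <chi_3*chi_1, chi> = (1/6) sum_C |C| (chi_3*chi_1)(C) conj(chi(C)):
  <chi_3*chi_1, chi_0> = (1/6)[1*(1)*conj(1) + 1*(-exp(I*pi/3))*conj(1) + 1*(exp(2*I*pi/3))*conj(1) + 1*(1)*conj(1) + 1*(exp(-2*I*pi/3))*conj(1) + 1*(-exp(-I*pi/3))*conj(1)]
      = (1/6)[(1) + (-exp(I*pi/3)) + (exp(2*I*pi/3)) + (1) + (exp(-2*I*pi/3)) + (-exp(-I*pi/3))] = 0/6 = 0
  <chi_3*chi_1, chi_1> = (1/6)[1*(1)*conj(1) + 1*(-exp(I*pi/3))*conj(exp(I*pi/3)) + 1*(exp(2*I*pi/3))*conj(exp(2*I*pi/3)) + 1*(1)*conj(-1) + 1*(exp(-2*I*pi/3))*conj(exp(-2*I*pi/3)) + 1*(-exp(-I*pi/3))*conj(exp(-I*pi/3))]
      = (1/6)[(1) + (-1) + (1) + (-1) + (1) + (-1)] = 0/6 = 0
  <chi_3*chi_1, chi_2> = (1/6)[1*(1)*conj(1) + 1*(-exp(I*pi/3))*conj(exp(2*I*pi/3)) + 1*(exp(2*I*pi/3))*conj(exp(-2*I*pi/3)) + 1*(1)*conj(1) + 1*(exp(-2*I*pi/3))*conj(exp(2*I*pi/3)) + 1*(-exp(-I*pi/3))*conj(exp(-2*I*pi/3))]
      = (1/6)[(1) + (-exp(-I*pi/3)) + (exp(-2*I*pi/3)) + (1) + (exp(2*I*pi/3)) + (-exp(I*pi/3))] = 0/6 = 0
  <chi_3*chi_1, chi_3> = (1/6)[1*(1)*conj(1) + 1*(-exp(I*pi/3))*conj(-1) + 1*(exp(2*I*pi/3))*conj(1) + 1*(1)*conj(-1) + 1*(exp(-2*I*pi/3))*conj(1) + 1*(-exp(-I*pi/3))*conj(-1)]
      = (1/6)[(1) + (exp(I*pi/3)) + (exp(2*I*pi/3)) + (-1) + (exp(-2*I*pi/3)) + (exp(-I*pi/3))] = 0/6 = 0
  <chi_3*chi_1, chi_4> = (1/6)[1*(1)*conj(1) + 1*(-exp(I*pi/3))*conj(exp(-2*I*pi/3)) + 1*(exp(2*I*pi/3))*conj(exp(2*I*pi/3)) + 1*(1)*conj(1) + 1*(exp(-2*I*pi/3))*conj(exp(-2*I*pi/3)) + 1*(-exp(-I*pi/3))*conj(exp(2*I*pi/3))]
      = (1/6)[(1) + (1) + (1) + (1) + (1) + (1)] = 6/6 = 1
  <chi_3*chi_1, chi_5> = (1/6)[1*(1)*conj(1) + 1*(-exp(I*pi/3))*conj(exp(-I*pi/3)) + 1*(exp(2*I*pi/3))*conj(exp(-2*I*pi/3)) + 1*(1)*conj(-1) + 1*(exp(-2*I*pi/3))*conj(exp(2*I*pi/3)) + 1*(-exp(-I*pi/3))*conj(exp(I*pi/3))]
      = (1/6)[(1) + (-exp(2*I*pi/3)) + (exp(-2*I*pi/3)) + (-1) + (exp(2*I*pi/3)) + (-exp(-2*I*pi/3))] = 0/6 = 0
(Exp terms are combined using exp(i*s)*conj(exp(i*t)) = exp(i*(s-t)), and sums of them are collapsed using the identity that for every m > 1 the m distinct m-th roots of unity sum to 0, e.g. 1 + exp(2*I*pi/3) + exp(-2*I*pi/3) = 0.)
Hence the multiplicities are chi_4: 1. Dimension check: dim(chi_3)*dim(chi_1) = 1*1 = 1 and sum (mult * dim) = 1*1 = 1.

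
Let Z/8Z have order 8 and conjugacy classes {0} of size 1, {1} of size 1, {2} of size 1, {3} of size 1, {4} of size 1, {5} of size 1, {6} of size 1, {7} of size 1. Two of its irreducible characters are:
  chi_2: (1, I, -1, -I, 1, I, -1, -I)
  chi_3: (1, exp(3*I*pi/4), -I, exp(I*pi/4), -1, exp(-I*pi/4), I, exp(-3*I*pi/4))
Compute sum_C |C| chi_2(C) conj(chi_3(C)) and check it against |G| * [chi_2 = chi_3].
Sum = 0; so <chi_2, chi_3> = 0 (distinct irreducibles are orthogonal).

Proof sketch: Compute term by term over conjugacy classes (|C| * chi_2(C) * conj(chi_3(C))):
  1*(1)*conj(1) + 1*(I)*conj(exp(3*I*pi/4)) + 1*(-1)*conj(-I) + 1*(-I)*conj(exp(I*pi/4)) + 1*(1)*conj(-1) + 1*(I)*conj(exp(-I*pi/4)) + 1*(-1)*conj(I) + 1*(-I)*conj(exp(-3*I*pi/4))
  = (1) + (exp(-I*pi/4)) + (-I) + (-exp(I*pi/4)) + (-1) + (exp(3*I*pi/4)) + (I) + (-exp(-3*I*pi/4))
  = 0.
(Exp terms are combined using exp(i*s)*conj(exp(i*t)) = exp(i*(s-t)), and sums of them are collapsed using the identity that for every m > 1 the m distinct m-th roots of unity sum to 0, e.g. 1 + exp(2*I*pi/3) + exp(-2*I*pi/3) = 0.)
Dividing by |G| = 8 gives 0/8 = 0, matching the row-orthogonality relation <chi_2, chi_3> = [chi_2 = chi_3].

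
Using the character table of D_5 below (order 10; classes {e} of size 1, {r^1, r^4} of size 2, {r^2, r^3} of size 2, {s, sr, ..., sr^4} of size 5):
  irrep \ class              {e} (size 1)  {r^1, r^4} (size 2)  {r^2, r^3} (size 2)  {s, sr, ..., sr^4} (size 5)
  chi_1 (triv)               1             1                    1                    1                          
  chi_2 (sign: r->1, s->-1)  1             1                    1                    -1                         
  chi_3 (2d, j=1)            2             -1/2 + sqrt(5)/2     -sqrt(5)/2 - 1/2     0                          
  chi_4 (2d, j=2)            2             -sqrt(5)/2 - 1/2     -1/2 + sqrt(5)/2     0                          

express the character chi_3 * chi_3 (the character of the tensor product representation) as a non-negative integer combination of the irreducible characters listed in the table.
chi_3 tensor chi_3 = chi_1 + chi_2 + chi_4 (all other irreducibles have multiplicity 0).

Why: The character of a tensor product is the pointwise product (chi_3 * chi_3)(C) = chi_3(C) * chi_3(C):
  {e}: (2)*(2), {r^1, r^4}: (-1/2 + sqrt(5)/2)*(-1/2 + sqrt(5)/2), {r^2, r^3}: (-sqrt(5)/2 - 1/2)*(-sqrt(5)/2 - 1/2), {s, sr, ..., sr^4}: (0)*(0)
so (chi_3 * chi_3) takes values
  {e} -> 4, {r^1, r^4} -> 3/2 - sqrt(5)/2, {r^2, r^3} -> sqrt(5)/2 + 3/2, {s, sr, ..., sr^4} -> 0.
Now take the inner product of this character with each irreducible chi from the table, <chi_3*chi_3, chi> = (1/10) sum_C |C| (chi_3*chi_3)(C) conj(chi(C)):
  <chi_3*chi_3, chi_1> = (1/10)[1*(4)*conj(1) + 2*(3/2 - sqrt(5)/2)*conj(1) + 2*(sqrt(5)/2 + 3/2)*conj(1) + 5*(0)*conj(1)]
      = (1/10)[(4) + (3 - sqrt(5)) + (sqrt(5) + 3) + (0)] = 10/10 = 1
  <chi_3*chi_3, chi_2> = (1/10)[1*(4)*conj(1) + 2*(3/2 - sqrt(5)/2)*conj(1) + 2*(sqrt(5)/2 + 3/2)*conj(1) + 5*(0)*conj(-1)]
      = (1/10)[(4) + (3 - sqrt(5)) + (sqrt(5) + 3) + (0)] = 10/10 = 1
  <chi_3*chi_3, chi_3> = (1/10)[1*(4)*conj(2) + 2*(3/2 - sqrt(5)/2)*conj(-1/2 + sqrt(5)/2) + 2*(sqrt(5)/2 + 3/2)*conj(-sqrt(5)/2 - 1/2) + 5*(0)*conj(0)]
      = (1/10)[(8) + (-4 + 2*sqrt(5)) + (-2*sqrt(5) - 4) + (0)] = 0/10 = 0
  <chi_3*chi_3, chi_4> = (1/10)[1*(4)*conj(2) + 2*(3/2 - sqrt(5)/2)*conj(-sqrt(5)/2 - 1/2) + 2*(sqrt(5)/2 + 3/2)*conj(-1/2 + sqrt(5)/2) + 5*(0)*conj(0)]
      = (1/10)[(8) + (1 - sqrt(5)) + (1 + sqrt(5)) + (0)] = 10/10 = 1
Hence the multiplicities are chi_1: 1, chi_2: 1, chi_4: 1. Dimension check: dim(chi_3)*dim(chi_3) = 2*2 = 4 and sum (mult * dim) = 1*1 + 1*1 + 1*2 = 4.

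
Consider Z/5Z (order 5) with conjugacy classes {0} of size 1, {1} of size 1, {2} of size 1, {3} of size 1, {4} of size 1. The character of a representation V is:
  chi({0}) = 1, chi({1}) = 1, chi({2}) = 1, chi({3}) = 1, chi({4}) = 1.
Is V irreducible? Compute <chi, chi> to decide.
Irreducible: <chi, chi> = 1.

Details: <chi, chi> = (1/|G|) sum_C |C| * |chi(C)|^2 = (1/5)[1*|1|^2 + 1*|1|^2 + 1*|1|^2 + 1*|1|^2 + 1*|1|^2]
  = (1/5)[(1) + (1) + (1) + (1) + (1)] = 5/5 = 1.
(Exp terms are combined using exp(i*s)*conj(exp(i*t)) = exp(i*(s-t)), and sums of them are collapsed using the identity that for every m > 1 the m distinct m-th roots of unity sum to 0, e.g. 1 + exp(2*I*pi/3) + exp(-2*I*pi/3) = 0.)
A character is irreducible iff <chi, chi> = 1, so this representation is irreducible.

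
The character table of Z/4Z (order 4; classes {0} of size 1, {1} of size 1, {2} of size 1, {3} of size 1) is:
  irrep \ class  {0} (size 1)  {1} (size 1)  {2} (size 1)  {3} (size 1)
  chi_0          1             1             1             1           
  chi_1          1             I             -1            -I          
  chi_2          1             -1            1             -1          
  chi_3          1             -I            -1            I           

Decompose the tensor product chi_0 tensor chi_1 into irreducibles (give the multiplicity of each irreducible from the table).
chi_0 tensor chi_1 = chi_1 (all other irreducibles have multiplicity 0).

Argument: The character of a tensor product is the pointwise product (chi_0 * chi_1)(C) = chi_0(C) * chi_1(C):
  {0}: (1)*(1), {1}: (1)*(I), {2}: (1)*(-1), {3}: (1)*(-I)
so (chi_0 * chi_1) takes values
  {0} -> 1, {1} -> I, {2} -> -1, {3} -> -I.
Now take the inner product of this character with each irreducible chi from the table, <chi_0*chi_1, chi> = (1/4) sum_C |C| (chi_0*chi_1)(C) conj(chi(C)):
  <chi_0*chi_1, chi_0> = (1/4)[1*(1)*conj(1) + 1*(I)*conj(1) + 1*(-1)*conj(1) + 1*(-I)*conj(1)]
      = (1/4)[(1) + (I) + (-1) + (-I)] = 0/4 = 0
  <chi_0*chi_1, chi_1> = (1/4)[1*(1)*conj(1) + 1*(I)*conj(I) + 1*(-1)*conj(-1) + 1*(-I)*conj(-I)]
      = (1/4)[(1) + (1) + (1) + (1)] = 4/4 = 1
  <chi_0*chi_1, chi_2> = (1/4)[1*(1)*conj(1) + 1*(I)*conj(-1) + 1*(-1)*conj(1) + 1*(-I)*conj(-1)]
      = (1/4)[(1) + (-I) + (-1) + (I)] = 0/4 = 0
  <chi_0*chi_1, chi_3> = (1/4)[1*(1)*conj(1) + 1*(I)*conj(-I) + 1*(-1)*conj(-1) + 1*(-I)*conj(I)]
      = (1/4)[(1) + (-1) + (1) + (-1)] = 0/4 = 0
(Exp terms are combined using exp(i*s)*conj(exp(i*t)) = exp(i*(s-t)), and sums of them are collapsed using the identity that for every m > 1 the m distinct m-th roots of unity sum to 0, e.g. 1 + exp(2*I*pi/3) + exp(-2*I*pi/3) = 0.)
Hence the multiplicities are chi_1: 1. Dimension check: dim(chi_0)*dim(chi_1) = 1*1 = 1 and sum (mult * dim) = 1*1 = 1.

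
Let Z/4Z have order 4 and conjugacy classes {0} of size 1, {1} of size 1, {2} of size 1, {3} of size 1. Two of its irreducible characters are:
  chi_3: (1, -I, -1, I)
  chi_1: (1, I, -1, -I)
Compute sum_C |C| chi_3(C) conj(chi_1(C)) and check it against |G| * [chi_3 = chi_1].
Sum = 0; so <chi_3, chi_1> = 0 (distinct irreducibles are orthogonal).

Working: Compute term by term over conjugacy classes (|C| * chi_3(C) * conj(chi_1(C))):
  1*(1)*conj(1) + 1*(-I)*conj(I) + 1*(-1)*conj(-1) + 1*(I)*conj(-I)
  = (1) + (-1) + (1) + (-1)
  = 0.
(Exp terms are combined using exp(i*s)*conj(exp(i*t)) = exp(i*(s-t)), and sums of them are collapsed using the identity that for every m > 1 the m distinct m-th roots of unity sum to 0, e.g. 1 + exp(2*I*pi/3) + exp(-2*I*pi/3) = 0.)
Dividing by |G| = 4 gives 0/4 = 0, matching the row-orthogonality relation <chi_3, chi_1> = [chi_3 = chi_1].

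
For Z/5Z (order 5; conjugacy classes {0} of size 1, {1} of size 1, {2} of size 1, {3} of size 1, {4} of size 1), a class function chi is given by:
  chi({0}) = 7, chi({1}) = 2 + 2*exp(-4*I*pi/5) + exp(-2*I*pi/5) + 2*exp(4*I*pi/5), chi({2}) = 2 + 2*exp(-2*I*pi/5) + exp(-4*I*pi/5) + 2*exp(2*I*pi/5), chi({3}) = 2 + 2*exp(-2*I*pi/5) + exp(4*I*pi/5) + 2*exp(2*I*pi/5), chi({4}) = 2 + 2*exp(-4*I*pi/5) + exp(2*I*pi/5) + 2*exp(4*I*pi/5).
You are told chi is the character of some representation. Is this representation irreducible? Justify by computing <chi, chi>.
Not irreducible (reducible): <chi, chi> = 13 > 1.

Reasoning: <chi, chi> = (1/|G|) sum_C |C| * |chi(C)|^2 = (1/5)[1*|7|^2 + 1*|2 + 2*exp(-4*I*pi/5) + exp(-2*I*pi/5) + 2*exp(4*I*pi/5)|^2 + 1*|2 + 2*exp(-2*I*pi/5) + exp(-4*I*pi/5) + 2*exp(2*I*pi/5)|^2 + 1*|2 + 2*exp(-2*I*pi/5) + exp(4*I*pi/5) + 2*exp(2*I*pi/5)|^2 + 1*|2 + 2*exp(-4*I*pi/5) + exp(2*I*pi/5) + 2*exp(4*I*pi/5)|^2]
  = (1/5)[(49) + (13 + 8*exp(-2*I*pi/5) + 10*exp(-4*I*pi/5) + 10*exp(4*I*pi/5) + 8*exp(2*I*pi/5)) + (13 + 10*exp(-2*I*pi/5) + 8*exp(-4*I*pi/5) + 8*exp(4*I*pi/5) + 10*exp(2*I*pi/5)) + (13 + 10*exp(-2*I*pi/5) + 8*exp(-4*I*pi/5) + 8*exp(4*I*pi/5) + 10*exp(2*I*pi/5)) + (13 + 8*exp(-2*I*pi/5) + 10*exp(-4*I*pi/5) + 10*exp(4*I*pi/5) + 8*exp(2*I*pi/5))] = 65/5 = 13.
(Exp terms are combined using exp(i*s)*conj(exp(i*t)) = exp(i*(s-t)), and sums of them are collapsed using the identity that for every m > 1 the m distinct m-th roots of unity sum to 0, e.g. 1 + exp(2*I*pi/3) + exp(-2*I*pi/3) = 0.)
A character is irreducible iff <chi, chi> = 1, so this representation is reducible.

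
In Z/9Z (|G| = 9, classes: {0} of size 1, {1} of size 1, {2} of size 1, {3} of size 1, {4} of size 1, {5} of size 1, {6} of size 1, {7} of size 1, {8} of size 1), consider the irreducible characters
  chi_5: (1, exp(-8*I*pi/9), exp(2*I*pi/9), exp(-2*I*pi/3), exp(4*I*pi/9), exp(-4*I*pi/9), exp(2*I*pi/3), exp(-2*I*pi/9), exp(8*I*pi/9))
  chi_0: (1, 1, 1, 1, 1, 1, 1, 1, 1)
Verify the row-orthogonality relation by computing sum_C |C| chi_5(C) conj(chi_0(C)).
Sum = 0; so <chi_5, chi_0> = 0 (distinct irreducibles are orthogonal).

Solution. Compute term by term over conjugacy classes (|C| * chi_5(C) * conj(chi_0(C))):
  1*(1)*conj(1) + 1*(exp(-8*I*pi/9))*conj(1) + 1*(exp(2*I*pi/9))*conj(1) + 1*(exp(-2*I*pi/3))*conj(1) + 1*(exp(4*I*pi/9))*conj(1) + 1*(exp(-4*I*pi/9))*conj(1) + 1*(exp(2*I*pi/3))*conj(1) + 1*(exp(-2*I*pi/9))*conj(1) + 1*(exp(8*I*pi/9))*conj(1)
  = (1) + (exp(-8*I*pi/9)) + (exp(2*I*pi/9)) + (exp(-2*I*pi/3)) + (exp(4*I*pi/9)) + (exp(-4*I*pi/9)) + (exp(2*I*pi/3)) + (exp(-2*I*pi/9)) + (exp(8*I*pi/9))
  = 0.
(Exp terms are combined using exp(i*s)*conj(exp(i*t)) = exp(i*(s-t)), and sums of them are collapsed using the identity that for every m > 1 the m distinct m-th roots of unity sum to 0, e.g. 1 + exp(2*I*pi/3) + exp(-2*I*pi/3) = 0.)
Dividing by |G| = 9 gives 0/9 = 0, matching the row-orthogonality relation <chi_5, chi_0> = [chi_5 = chi_0].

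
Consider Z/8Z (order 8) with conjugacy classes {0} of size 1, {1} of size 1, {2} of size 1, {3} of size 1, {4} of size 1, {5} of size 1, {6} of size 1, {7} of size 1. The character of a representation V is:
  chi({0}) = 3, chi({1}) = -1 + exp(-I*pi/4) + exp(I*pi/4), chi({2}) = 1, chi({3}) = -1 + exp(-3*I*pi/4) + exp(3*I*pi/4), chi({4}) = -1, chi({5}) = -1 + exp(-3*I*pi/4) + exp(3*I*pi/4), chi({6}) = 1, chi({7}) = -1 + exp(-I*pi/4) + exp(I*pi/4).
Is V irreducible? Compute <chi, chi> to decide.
Not irreducible (reducible): <chi, chi> = 3 > 1.

Justification: <chi, chi> = (1/|G|) sum_C |C| * |chi(C)|^2 = (1/8)[1*|3|^2 + 1*|-1 + exp(-I*pi/4) + exp(I*pi/4)|^2 + 1*|1|^2 + 1*|-1 + exp(-3*I*pi/4) + exp(3*I*pi/4)|^2 + 1*|-1|^2 + 1*|-1 + exp(-3*I*pi/4) + exp(3*I*pi/4)|^2 + 1*|1|^2 + 1*|-1 + exp(-I*pi/4) + exp(I*pi/4)|^2]
  = (1/8)[(9) + (3 - 2*exp(I*pi/4) - 2*exp(-I*pi/4)) + (1) + (3 - 2*exp(3*I*pi/4) - 2*exp(-3*I*pi/4)) + (1) + (3 - 2*exp(3*I*pi/4) - 2*exp(-3*I*pi/4)) + (1) + (3 - 2*exp(I*pi/4) - 2*exp(-I*pi/4))] = 24/8 = 3.
(Exp terms are combined using exp(i*s)*conj(exp(i*t)) = exp(i*(s-t)), and sums of them are collapsed using the identity that for every m > 1 the m distinct m-th roots of unity sum to 0, e.g. 1 + exp(2*I*pi/3) + exp(-2*I*pi/3) = 0.)
A character is irreducible iff <chi, chi> = 1, so this representation is reducible.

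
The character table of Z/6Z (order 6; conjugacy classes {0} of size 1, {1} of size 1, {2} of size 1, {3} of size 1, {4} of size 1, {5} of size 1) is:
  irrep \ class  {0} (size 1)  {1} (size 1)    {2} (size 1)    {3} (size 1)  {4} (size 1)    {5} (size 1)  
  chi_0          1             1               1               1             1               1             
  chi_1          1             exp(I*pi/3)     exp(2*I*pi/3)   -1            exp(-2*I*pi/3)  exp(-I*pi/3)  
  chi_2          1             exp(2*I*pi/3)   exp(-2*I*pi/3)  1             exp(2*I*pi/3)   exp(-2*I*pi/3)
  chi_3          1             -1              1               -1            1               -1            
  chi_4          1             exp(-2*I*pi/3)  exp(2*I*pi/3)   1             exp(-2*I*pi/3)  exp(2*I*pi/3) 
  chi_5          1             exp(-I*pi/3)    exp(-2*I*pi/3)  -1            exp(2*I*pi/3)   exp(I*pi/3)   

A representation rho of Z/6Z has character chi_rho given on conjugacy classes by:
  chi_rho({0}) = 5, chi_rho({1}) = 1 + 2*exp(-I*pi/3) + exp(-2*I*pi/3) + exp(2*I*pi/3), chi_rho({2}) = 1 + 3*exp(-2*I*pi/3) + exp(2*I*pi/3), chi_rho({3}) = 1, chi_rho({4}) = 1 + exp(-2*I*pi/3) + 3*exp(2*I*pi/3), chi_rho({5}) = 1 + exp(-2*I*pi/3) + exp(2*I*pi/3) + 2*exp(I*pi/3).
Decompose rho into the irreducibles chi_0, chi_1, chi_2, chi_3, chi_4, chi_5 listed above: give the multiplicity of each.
Multiplicities: chi_0: 1, chi_1: 0, chi_2: 1, chi_3: 0, chi_4: 1, chi_5: 2.

Use <chi_rho, chi> = (1/|G|) sum_C |C| * chi_rho(C) * conj(chi(C)) with |G| = 6 for each irreducible chi in the table:
  <chi_rho, chi_0> = (1/6)[1*(5)*conj(1) + 1*(1 + 2*exp(-I*pi/3) + exp(-2*I*pi/3) + exp(2*I*pi/3))*conj(1) + 1*(1 + 3*exp(-2*I*pi/3) + exp(2*I*pi/3))*conj(1) + 1*(1)*conj(1) + 1*(1 + exp(-2*I*pi/3) + 3*exp(2*I*pi/3))*conj(1) + 1*(1 + exp(-2*I*pi/3) + exp(2*I*pi/3) + 2*exp(I*pi/3))*conj(1)]
      = (1/6)[(5) + (1 + 2*exp(-I*pi/3) + exp(-2*I*pi/3) + exp(2*I*pi/3)) + (1 + 3*exp(-2*I*pi/3) + exp(2*I*pi/3)) + (1) + (1 + exp(-2*I*pi/3) + 3*exp(2*I*pi/3)) + (1 + exp(-2*I*pi/3) + exp(2*I*pi/3) + 2*exp(I*pi/3))] = 6/6 = 1
  <chi_rho, chi_1> = (1/6)[1*(5)*conj(1) + 1*(1 + 2*exp(-I*pi/3) + exp(-2*I*pi/3) + exp(2*I*pi/3))*conj(exp(I*pi/3)) + 1*(1 + 3*exp(-2*I*pi/3) + exp(2*I*pi/3))*conj(exp(2*I*pi/3)) + 1*(1)*conj(-1) + 1*(1 + exp(-2*I*pi/3) + 3*exp(2*I*pi/3))*conj(exp(-2*I*pi/3)) + 1*(1 + exp(-2*I*pi/3) + exp(2*I*pi/3) + 2*exp(I*pi/3))*conj(exp(-I*pi/3))]
      = (1/6)[(5) + (-1 + 2*exp(-2*I*pi/3) + exp(-I*pi/3) + exp(I*pi/3)) + (1 + exp(-2*I*pi/3) + 3*exp(2*I*pi/3)) + (-1) + (1 + 3*exp(-2*I*pi/3) + exp(2*I*pi/3)) + (-1 + exp(-I*pi/3) + exp(I*pi/3) + 2*exp(2*I*pi/3))] = 0/6 = 0
  <chi_rho, chi_2> = (1/6)[1*(5)*conj(1) + 1*(1 + 2*exp(-I*pi/3) + exp(-2*I*pi/3) + exp(2*I*pi/3))*conj(exp(2*I*pi/3)) + 1*(1 + 3*exp(-2*I*pi/3) + exp(2*I*pi/3))*conj(exp(-2*I*pi/3)) + 1*(1)*conj(1) + 1*(1 + exp(-2*I*pi/3) + 3*exp(2*I*pi/3))*conj(exp(2*I*pi/3)) + 1*(1 + exp(-2*I*pi/3) + exp(2*I*pi/3) + 2*exp(I*pi/3))*conj(exp(-2*I*pi/3))]
      = (1/6)[(5) + (-2) + (2) + (1) + (2) + (-2)] = 6/6 = 1
  <chi_rho, chi_3> = (1/6)[1*(5)*conj(1) + 1*(1 + 2*exp(-I*pi/3) + exp(-2*I*pi/3) + exp(2*I*pi/3))*conj(-1) + 1*(1 + 3*exp(-2*I*pi/3) + exp(2*I*pi/3))*conj(1) + 1*(1)*conj(-1) + 1*(1 + exp(-2*I*pi/3) + 3*exp(2*I*pi/3))*conj(1) + 1*(1 + exp(-2*I*pi/3) + exp(2*I*pi/3) + 2*exp(I*pi/3))*conj(-1)]
      = (1/6)[(5) + (-1 - exp(2*I*pi/3) - exp(-2*I*pi/3) - 2*exp(-I*pi/3)) + (1 + 3*exp(-2*I*pi/3) + exp(2*I*pi/3)) + (-1) + (1 + exp(-2*I*pi/3) + 3*exp(2*I*pi/3)) + (-1 - 2*exp(I*pi/3) - exp(2*I*pi/3) - exp(-2*I*pi/3))] = 0/6 = 0
  <chi_rho, chi_4> = (1/6)[1*(5)*conj(1) + 1*(1 + 2*exp(-I*pi/3) + exp(-2*I*pi/3) + exp(2*I*pi/3))*conj(exp(-2*I*pi/3)) + 1*(1 + 3*exp(-2*I*pi/3) + exp(2*I*pi/3))*conj(exp(2*I*pi/3)) + 1*(1)*conj(1) + 1*(1 + exp(-2*I*pi/3) + 3*exp(2*I*pi/3))*conj(exp(-2*I*pi/3)) + 1*(1 + exp(-2*I*pi/3) + exp(2*I*pi/3) + 2*exp(I*pi/3))*conj(exp(2*I*pi/3))]
      = (1/6)[(5) + (1 + exp(-2*I*pi/3) + exp(2*I*pi/3) + 2*exp(I*pi/3)) + (1 + exp(-2*I*pi/3) + 3*exp(2*I*pi/3)) + (1) + (1 + 3*exp(-2*I*pi/3) + exp(2*I*pi/3)) + (1 + 2*exp(-I*pi/3) + exp(-2*I*pi/3) + exp(2*I*pi/3))] = 6/6 = 1
  <chi_rho, chi_5> = (1/6)[1*(5)*conj(1) + 1*(1 + 2*exp(-I*pi/3) + exp(-2*I*pi/3) + exp(2*I*pi/3))*conj(exp(-I*pi/3)) + 1*(1 + 3*exp(-2*I*pi/3) + exp(2*I*pi/3))*conj(exp(-2*I*pi/3)) + 1*(1)*conj(-1) + 1*(1 + exp(-2*I*pi/3) + 3*exp(2*I*pi/3))*conj(exp(2*I*pi/3)) + 1*(1 + exp(-2*I*pi/3) + exp(2*I*pi/3) + 2*exp(I*pi/3))*conj(exp(I*pi/3))]
      = (1/6)[(5) + (2) + (2) + (-1) + (2) + (2)] = 12/6 = 2
(Exp terms are combined using exp(i*s)*conj(exp(i*t)) = exp(i*(s-t)), and sums of them are collapsed using the identity that for every m > 1 the m distinct m-th roots of unity sum to 0, e.g. 1 + exp(2*I*pi/3) + exp(-2*I*pi/3) = 0.)
Dimension check: dim(rho) = sum (mult * dim) = 1*1 + 0*1 + 1*1 + 0*1 + 1*1 + 2*1 = 5 = chi_rho(e) = 5.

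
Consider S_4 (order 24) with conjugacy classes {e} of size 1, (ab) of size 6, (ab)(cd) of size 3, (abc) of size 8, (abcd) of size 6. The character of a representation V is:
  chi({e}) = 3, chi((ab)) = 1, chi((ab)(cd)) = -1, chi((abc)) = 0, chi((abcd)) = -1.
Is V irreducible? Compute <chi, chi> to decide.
Irreducible: <chi, chi> = 1.

Explanation: <chi, chi> = (1/|G|) sum_C |C| * |chi(C)|^2 = (1/24)[1*|3|^2 + 6*|1|^2 + 3*|-1|^2 + 8*|0|^2 + 6*|-1|^2]
  = (1/24)[(9) + (6) + (3) + (0) + (6)] = 24/24 = 1.
A character is irreducible iff <chi, chi> = 1, so this representation is irreducible.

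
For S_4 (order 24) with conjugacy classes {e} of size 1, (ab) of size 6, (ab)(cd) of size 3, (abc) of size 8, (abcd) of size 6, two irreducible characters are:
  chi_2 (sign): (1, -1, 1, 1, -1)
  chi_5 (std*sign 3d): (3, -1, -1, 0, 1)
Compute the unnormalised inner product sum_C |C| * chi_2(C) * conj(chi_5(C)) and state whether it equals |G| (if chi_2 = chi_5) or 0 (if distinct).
Sum = 0; so <chi_2, chi_5> = 0 (distinct irreducibles are orthogonal).

Solution. Compute term by term over conjugacy classes (|C| * chi_2(C) * conj(chi_5(C))):
  1*(1)*conj(3) + 6*(-1)*conj(-1) + 3*(1)*conj(-1) + 8*(1)*conj(0) + 6*(-1)*conj(1)
  = (3) + (6) + (-3) + (0) + (-6)
  = 0.
Dividing by |G| = 24 gives 0/24 = 0, matching the row-orthogonality relation <chi_2, chi_5> = [chi_2 = chi_5].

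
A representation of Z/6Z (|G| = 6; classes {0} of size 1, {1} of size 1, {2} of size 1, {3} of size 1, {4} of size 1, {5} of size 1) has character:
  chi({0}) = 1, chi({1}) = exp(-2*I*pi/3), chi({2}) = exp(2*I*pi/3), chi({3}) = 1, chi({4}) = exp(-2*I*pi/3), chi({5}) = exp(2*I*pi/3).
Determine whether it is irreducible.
Irreducible: <chi, chi> = 1.

Reasoning: <chi, chi> = (1/|G|) sum_C |C| * |chi(C)|^2 = (1/6)[1*|1|^2 + 1*|exp(-2*I*pi/3)|^2 + 1*|exp(2*I*pi/3)|^2 + 1*|1|^2 + 1*|exp(-2*I*pi/3)|^2 + 1*|exp(2*I*pi/3)|^2]
  = (1/6)[(1) + (1) + (1) + (1) + (1) + (1)] = 6/6 = 1.
(Exp terms are combined using exp(i*s)*conj(exp(i*t)) = exp(i*(s-t)), and sums of them are collapsed using the identity that for every m > 1 the m distinct m-th roots of unity sum to 0, e.g. 1 + exp(2*I*pi/3) + exp(-2*I*pi/3) = 0.)
A character is irreducible iff <chi, chi> = 1, so this representation is irreducible.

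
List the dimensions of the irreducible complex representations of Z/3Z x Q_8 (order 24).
Dimensions: 1, 1, 1, 1, 1, 1, 1, 1, 1, 1, 1, 1, 2, 2, 2

Justification: There are 15 irreducibles (= number of conjugacy classes). Their dimensions d_i satisfy sum d_i^2 = |G| = 24: 1 + 1 + 1 + 1 + 1 + 1 + 1 + 1 + 1 + 1 + 1 + 1 + 4 + 4 + 4 = 24. (For the product with Z/3Z: each of the 3 1-dim characters of Z/3Z tensors with each irrep of Q_8, giving 3 copies of each Q_8-dimension.)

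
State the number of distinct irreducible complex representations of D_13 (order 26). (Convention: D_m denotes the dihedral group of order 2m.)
8

Argument: The number of irreducible complex representations of a finite group equals its number of conjugacy classes. D_13 has 8 conjugacy classes ((n+3)/2 for n odd), so D_13 (order 26) has exactly 8 irreducible complex representations.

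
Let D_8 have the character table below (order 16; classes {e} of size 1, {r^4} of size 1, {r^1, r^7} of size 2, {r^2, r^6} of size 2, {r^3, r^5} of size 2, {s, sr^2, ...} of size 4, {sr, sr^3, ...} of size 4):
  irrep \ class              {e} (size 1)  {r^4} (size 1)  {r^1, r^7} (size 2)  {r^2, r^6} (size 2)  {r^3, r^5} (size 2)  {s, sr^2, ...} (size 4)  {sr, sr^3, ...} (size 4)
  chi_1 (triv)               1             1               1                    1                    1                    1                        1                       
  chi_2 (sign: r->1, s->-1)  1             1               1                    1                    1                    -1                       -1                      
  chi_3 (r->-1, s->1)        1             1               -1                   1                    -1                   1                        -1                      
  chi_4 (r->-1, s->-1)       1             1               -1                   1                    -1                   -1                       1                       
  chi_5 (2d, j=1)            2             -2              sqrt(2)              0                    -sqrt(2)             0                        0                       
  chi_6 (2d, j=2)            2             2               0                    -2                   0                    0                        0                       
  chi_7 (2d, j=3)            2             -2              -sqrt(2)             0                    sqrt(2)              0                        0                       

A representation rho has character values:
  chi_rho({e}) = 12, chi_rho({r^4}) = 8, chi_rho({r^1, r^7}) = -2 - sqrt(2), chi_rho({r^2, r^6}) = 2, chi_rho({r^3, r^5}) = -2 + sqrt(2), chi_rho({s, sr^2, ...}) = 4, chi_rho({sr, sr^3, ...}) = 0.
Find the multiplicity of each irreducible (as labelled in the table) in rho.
Multiplicities: chi_1: 2, chi_2: 0, chi_3: 3, chi_4: 1, chi_5: 0, chi_6: 2, chi_7: 1.

Derivation: Use <chi_rho, chi> = (1/|G|) sum_C |C| * chi_rho(C) * conj(chi(C)) with |G| = 16 for each irreducible chi in the table:
  <chi_rho, chi_1> = (1/16)[1*(12)*conj(1) + 1*(8)*conj(1) + 2*(-2 - sqrt(2))*conj(1) + 2*(2)*conj(1) + 2*(-2 + sqrt(2))*conj(1) + 4*(4)*conj(1) + 4*(0)*conj(1)]
      = (1/16)[(12) + (8) + (-4 - 2*sqrt(2)) + (4) + (-4 + 2*sqrt(2)) + (16) + (0)] = 32/16 = 2
  <chi_rho, chi_2> = (1/16)[1*(12)*conj(1) + 1*(8)*conj(1) + 2*(-2 - sqrt(2))*conj(1) + 2*(2)*conj(1) + 2*(-2 + sqrt(2))*conj(1) + 4*(4)*conj(-1) + 4*(0)*conj(-1)]
      = (1/16)[(12) + (8) + (-4 - 2*sqrt(2)) + (4) + (-4 + 2*sqrt(2)) + (-16) + (0)] = 0/16 = 0
  <chi_rho, chi_3> = (1/16)[1*(12)*conj(1) + 1*(8)*conj(1) + 2*(-2 - sqrt(2))*conj(-1) + 2*(2)*conj(1) + 2*(-2 + sqrt(2))*conj(-1) + 4*(4)*conj(1) + 4*(0)*conj(-1)]
      = (1/16)[(12) + (8) + (2*sqrt(2) + 4) + (4) + (4 - 2*sqrt(2)) + (16) + (0)] = 48/16 = 3
  <chi_rho, chi_4> = (1/16)[1*(12)*conj(1) + 1*(8)*conj(1) + 2*(-2 - sqrt(2))*conj(-1) + 2*(2)*conj(1) + 2*(-2 + sqrt(2))*conj(-1) + 4*(4)*conj(-1) + 4*(0)*conj(1)]
      = (1/16)[(12) + (8) + (2*sqrt(2) + 4) + (4) + (4 - 2*sqrt(2)) + (-16) + (0)] = 16/16 = 1
  <chi_rho, chi_5> = (1/16)[1*(12)*conj(2) + 1*(8)*conj(-2) + 2*(-2 - sqrt(2))*conj(sqrt(2)) + 2*(2)*conj(0) + 2*(-2 + sqrt(2))*conj(-sqrt(2)) + 4*(4)*conj(0) + 4*(0)*conj(0)]
      = (1/16)[(24) + (-16) + (-4*sqrt(2) - 4) + (0) + (-4 + 4*sqrt(2)) + (0) + (0)] = 0/16 = 0
  <chi_rho, chi_6> = (1/16)[1*(12)*conj(2) + 1*(8)*conj(2) + 2*(-2 - sqrt(2))*conj(0) + 2*(2)*conj(-2) + 2*(-2 + sqrt(2))*conj(0) + 4*(4)*conj(0) + 4*(0)*conj(0)]
      = (1/16)[(24) + (16) + (0) + (-8) + (0) + (0) + (0)] = 32/16 = 2
  <chi_rho, chi_7> = (1/16)[1*(12)*conj(2) + 1*(8)*conj(-2) + 2*(-2 - sqrt(2))*conj(-sqrt(2)) + 2*(2)*conj(0) + 2*(-2 + sqrt(2))*conj(sqrt(2)) + 4*(4)*conj(0) + 4*(0)*conj(0)]
      = (1/16)[(24) + (-16) + (4 + 4*sqrt(2)) + (0) + (4 - 4*sqrt(2)) + (0) + (0)] = 16/16 = 1
Dimension check: dim(rho) = sum (mult * dim) = 2*1 + 0*1 + 3*1 + 1*1 + 0*2 + 2*2 + 1*2 = 12 = chi_rho(e) = 12.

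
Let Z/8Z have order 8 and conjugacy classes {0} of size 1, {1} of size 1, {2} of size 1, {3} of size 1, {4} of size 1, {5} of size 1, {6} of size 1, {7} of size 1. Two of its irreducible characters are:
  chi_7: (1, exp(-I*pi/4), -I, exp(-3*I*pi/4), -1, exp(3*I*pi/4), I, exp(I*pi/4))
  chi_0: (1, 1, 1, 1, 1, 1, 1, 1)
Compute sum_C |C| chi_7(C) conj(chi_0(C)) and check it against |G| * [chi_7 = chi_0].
Sum = 0; so <chi_7, chi_0> = 0 (distinct irreducibles are orthogonal).

Justification: Compute term by term over conjugacy classes (|C| * chi_7(C) * conj(chi_0(C))):
  1*(1)*conj(1) + 1*(exp(-I*pi/4))*conj(1) + 1*(-I)*conj(1) + 1*(exp(-3*I*pi/4))*conj(1) + 1*(-1)*conj(1) + 1*(exp(3*I*pi/4))*conj(1) + 1*(I)*conj(1) + 1*(exp(I*pi/4))*conj(1)
  = (1) + (exp(-I*pi/4)) + (-I) + (exp(-3*I*pi/4)) + (-1) + (exp(3*I*pi/4)) + (I) + (exp(I*pi/4))
  = 0.
(Exp terms are combined using exp(i*s)*conj(exp(i*t)) = exp(i*(s-t)), and sums of them are collapsed using the identity that for every m > 1 the m distinct m-th roots of unity sum to 0, e.g. 1 + exp(2*I*pi/3) + exp(-2*I*pi/3) = 0.)
Dividing by |G| = 8 gives 0/8 = 0, matching the row-orthogonality relation <chi_7, chi_0> = [chi_7 = chi_0].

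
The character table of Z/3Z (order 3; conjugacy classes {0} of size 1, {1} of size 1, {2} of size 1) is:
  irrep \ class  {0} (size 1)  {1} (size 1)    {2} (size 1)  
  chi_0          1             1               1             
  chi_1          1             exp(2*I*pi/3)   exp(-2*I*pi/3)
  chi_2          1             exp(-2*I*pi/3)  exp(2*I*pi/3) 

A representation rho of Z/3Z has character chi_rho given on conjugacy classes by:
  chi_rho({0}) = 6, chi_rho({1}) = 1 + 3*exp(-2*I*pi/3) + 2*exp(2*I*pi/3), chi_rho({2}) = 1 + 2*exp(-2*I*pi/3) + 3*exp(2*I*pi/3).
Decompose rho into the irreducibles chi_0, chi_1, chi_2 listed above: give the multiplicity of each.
Multiplicities: chi_0: 1, chi_1: 2, chi_2: 3.

Solution. Use <chi_rho, chi> = (1/|G|) sum_C |C| * chi_rho(C) * conj(chi(C)) with |G| = 3 for each irreducible chi in the table:
  <chi_rho, chi_0> = (1/3)[1*(6)*conj(1) + 1*(1 + 3*exp(-2*I*pi/3) + 2*exp(2*I*pi/3))*conj(1) + 1*(1 + 2*exp(-2*I*pi/3) + 3*exp(2*I*pi/3))*conj(1)]
      = (1/3)[(6) + (1 + 3*exp(-2*I*pi/3) + 2*exp(2*I*pi/3)) + (1 + 2*exp(-2*I*pi/3) + 3*exp(2*I*pi/3))] = 3/3 = 1
  <chi_rho, chi_1> = (1/3)[1*(6)*conj(1) + 1*(1 + 3*exp(-2*I*pi/3) + 2*exp(2*I*pi/3))*conj(exp(2*I*pi/3)) + 1*(1 + 2*exp(-2*I*pi/3) + 3*exp(2*I*pi/3))*conj(exp(-2*I*pi/3))]
      = (1/3)[(6) + (2 + exp(-2*I*pi/3) + 3*exp(2*I*pi/3)) + (2 + 3*exp(-2*I*pi/3) + exp(2*I*pi/3))] = 6/3 = 2
  <chi_rho, chi_2> = (1/3)[1*(6)*conj(1) + 1*(1 + 3*exp(-2*I*pi/3) + 2*exp(2*I*pi/3))*conj(exp(-2*I*pi/3)) + 1*(1 + 2*exp(-2*I*pi/3) + 3*exp(2*I*pi/3))*conj(exp(2*I*pi/3))]
      = (1/3)[(6) + (3 + 2*exp(-2*I*pi/3) + exp(2*I*pi/3)) + (3 + exp(-2*I*pi/3) + 2*exp(2*I*pi/3))] = 9/3 = 3
(Exp terms are combined using exp(i*s)*conj(exp(i*t)) = exp(i*(s-t)), and sums of them are collapsed using the identity that for every m > 1 the m distinct m-th roots of unity sum to 0, e.g. 1 + exp(2*I*pi/3) + exp(-2*I*pi/3) = 0.)
Dimension check: dim(rho) = sum (mult * dim) = 1*1 + 2*1 + 3*1 = 6 = chi_rho(e) = 6.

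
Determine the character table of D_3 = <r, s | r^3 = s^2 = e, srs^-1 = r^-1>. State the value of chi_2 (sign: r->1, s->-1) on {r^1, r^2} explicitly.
Conjugacy classes: {e} of size 1, {r^1, r^2} of size 2, {s, sr, ..., sr^2} of size 3.
Character table:
  irrep \ class              {e} (size 1)  {r^1, r^2} (size 2)  {s, sr, ..., sr^2} (size 3)
  chi_1 (triv)               1             1                    1                          
  chi_2 (sign: r->1, s->-1)  1             1                    -1                         
  chi_3 (2d, j=1)            2             -1                   0                          

Spot check: chi_2 (sign: r->1, s->-1) on {r^1, r^2} = 1.

Details: D_3 has order 2*3 = 6 with 3 conjugacy classes, hence 3 irreducibles. Sum of squared dims 1 + 1 + 4 = 6 = |G|. Linear characters come from the abelianisation; the 2-dimensional irreps have character r^k -> 2*cos(2*pi*j*k/3), reflections -> 0.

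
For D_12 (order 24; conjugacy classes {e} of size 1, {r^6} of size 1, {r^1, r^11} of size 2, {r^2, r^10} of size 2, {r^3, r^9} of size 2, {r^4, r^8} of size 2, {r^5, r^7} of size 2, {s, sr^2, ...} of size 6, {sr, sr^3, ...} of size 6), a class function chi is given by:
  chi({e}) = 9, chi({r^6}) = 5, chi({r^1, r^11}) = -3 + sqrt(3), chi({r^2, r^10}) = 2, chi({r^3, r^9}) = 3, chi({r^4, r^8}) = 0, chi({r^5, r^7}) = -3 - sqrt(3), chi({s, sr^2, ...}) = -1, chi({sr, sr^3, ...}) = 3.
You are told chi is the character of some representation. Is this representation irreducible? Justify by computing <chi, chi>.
Not irreducible (reducible): <chi, chi> = 10 > 1.

Argument: <chi, chi> = (1/|G|) sum_C |C| * |chi(C)|^2 = (1/24)[1*|9|^2 + 1*|5|^2 + 2*|-3 + sqrt(3)|^2 + 2*|2|^2 + 2*|3|^2 + 2*|0|^2 + 2*|-3 - sqrt(3)|^2 + 6*|-1|^2 + 6*|3|^2]
  = (1/24)[(81) + (25) + (24 - 12*sqrt(3)) + (8) + (18) + (0) + (12*sqrt(3) + 24) + (6) + (54)] = 240/24 = 10.
A character is irreducible iff <chi, chi> = 1, so this representation is reducible.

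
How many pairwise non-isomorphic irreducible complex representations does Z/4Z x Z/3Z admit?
12

Proof sketch: The number of irreducible complex representations of a finite group equals its number of conjugacy classes. Z/4Z x Z/3Z is abelian of order 12, so every element is its own conjugacy class: 12 classes, so Z/4Z x Z/3Z (order 12) has exactly 12 irreducible complex representations.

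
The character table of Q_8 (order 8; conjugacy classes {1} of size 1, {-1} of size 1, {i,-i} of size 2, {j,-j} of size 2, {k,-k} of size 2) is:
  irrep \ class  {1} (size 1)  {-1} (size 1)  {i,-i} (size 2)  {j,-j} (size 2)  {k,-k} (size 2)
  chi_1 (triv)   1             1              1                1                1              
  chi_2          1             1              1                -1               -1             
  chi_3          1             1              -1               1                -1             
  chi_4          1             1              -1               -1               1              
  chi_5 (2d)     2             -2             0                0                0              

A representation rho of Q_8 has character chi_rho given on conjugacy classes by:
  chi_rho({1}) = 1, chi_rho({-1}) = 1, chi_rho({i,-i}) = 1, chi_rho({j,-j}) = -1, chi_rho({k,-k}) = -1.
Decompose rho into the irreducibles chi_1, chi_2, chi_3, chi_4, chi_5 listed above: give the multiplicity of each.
Multiplicities: chi_1: 0, chi_2: 1, chi_3: 0, chi_4: 0, chi_5: 0.

Argument: Use <chi_rho, chi> = (1/|G|) sum_C |C| * chi_rho(C) * conj(chi(C)) with |G| = 8 for each irreducible chi in the table:
  <chi_rho, chi_1> = (1/8)[1*(1)*conj(1) + 1*(1)*conj(1) + 2*(1)*conj(1) + 2*(-1)*conj(1) + 2*(-1)*conj(1)]
      = (1/8)[(1) + (1) + (2) + (-2) + (-2)] = 0/8 = 0
  <chi_rho, chi_2> = (1/8)[1*(1)*conj(1) + 1*(1)*conj(1) + 2*(1)*conj(1) + 2*(-1)*conj(-1) + 2*(-1)*conj(-1)]
      = (1/8)[(1) + (1) + (2) + (2) + (2)] = 8/8 = 1
  <chi_rho, chi_3> = (1/8)[1*(1)*conj(1) + 1*(1)*conj(1) + 2*(1)*conj(-1) + 2*(-1)*conj(1) + 2*(-1)*conj(-1)]
      = (1/8)[(1) + (1) + (-2) + (-2) + (2)] = 0/8 = 0
  <chi_rho, chi_4> = (1/8)[1*(1)*conj(1) + 1*(1)*conj(1) + 2*(1)*conj(-1) + 2*(-1)*conj(-1) + 2*(-1)*conj(1)]
      = (1/8)[(1) + (1) + (-2) + (2) + (-2)] = 0/8 = 0
  <chi_rho, chi_5> = (1/8)[1*(1)*conj(2) + 1*(1)*conj(-2) + 2*(1)*conj(0) + 2*(-1)*conj(0) + 2*(-1)*conj(0)]
      = (1/8)[(2) + (-2) + (0) + (0) + (0)] = 0/8 = 0
Dimension check: dim(rho) = sum (mult * dim) = 0*1 + 1*1 + 0*1 + 0*1 + 0*2 = 1 = chi_rho(e) = 1.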